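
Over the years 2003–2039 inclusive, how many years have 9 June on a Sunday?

4

Track 9 June's weekday year by year (advancing +1, or +2 across a Feb 29):
  2003: Mon  2004: Wed (+2)  2005: Thu (+1)  2006: Fri (+1)  2007: Sat (+1)
  2008: Mon (+2)  2009: Tue (+1)  2010: Wed (+1)  2011: Thu (+1)  2012: Sat (+2)
  2013: Sun (+1) ✓  2014: Mon (+1)  2015: Tue (+1)  2016: Thu (+2)  … (9 more years) …
  2026: Tue (+1)  2027: Wed (+1)  2028: Fri (+2)  2029: Sat (+1)  2030: Sun (+1) ✓
  2031: Mon (+1)  2032: Wed (+2)  2033: Thu (+1)  2034: Fri (+1)  2035: Sat (+1)
  2036: Mon (+2)  2037: Tue (+1)  2038: Wed (+1)  2039: Thu (+1)
Sunday years: 2013, 2019, 2024, 2030 — 4 in total.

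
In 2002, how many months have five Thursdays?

4

A month of length L has five Thursdays iff its first Thursday is on day ≤ L−28 (so day 1–3 in a 31-day month, 1–2 in a 30-day month, day 1 in a leap February).
Checking each month of 2002: Jan starts Tue (31d) ✓; Feb starts Fri (28d); Mar starts Fri (31d); Apr starts Mon (30d); May starts Wed (31d) ✓; Jun starts Sat (30d); Jul starts Mon (31d); Aug starts Thu (31d) ✓; Sep starts Sun (30d); Oct starts Tue (31d) ✓; Nov starts Fri (30d); Dec starts Sun (31d).
Five-Thursday months: January, May, August, October → 4.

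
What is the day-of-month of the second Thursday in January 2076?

January 1, 2076 is a Wednesday, so the first Thursday is the 2nd.
The second Thursday is 2 + 7 = 9.

9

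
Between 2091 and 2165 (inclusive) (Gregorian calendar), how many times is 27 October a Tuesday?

Track 27 October's weekday year by year (advancing +1, or +2 across a Feb 29):
  2091: Sat  2092: Mon (+2)  2093: Tue (+1) ✓  2094: Wed (+1)  2095: Thu (+1)
  2096: Sat (+2)  2097: Sun (+1)  2098: Mon (+1)  2099: Tue (+1) ✓  2100: Wed (+1)
  2101: Thu (+1)  2102: Fri (+1)  2103: Sat (+1)  2104: Mon (+2)  … (47 more years) …
  2152: Fri (+2)  2153: Sat (+1)  2154: Sun (+1)  2155: Mon (+1)  2156: Wed (+2)
  2157: Thu (+1)  2158: Fri (+1)  2159: Sat (+1)  2160: Mon (+2)  2161: Tue (+1) ✓
  2162: Wed (+1)  2163: Thu (+1)  2164: Sat (+2)  2165: Sun (+1)
Tuesday years: 2093, 2099, 2105, 2111, 2116, 2122, 2133, 2139, 2144, 2150, 2161 — 11 in total.

11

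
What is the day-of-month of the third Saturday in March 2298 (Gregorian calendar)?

March 1, 2298 is a Tuesday, so the first Saturday is the 5th.
The third Saturday is 5 + 14 = 19.

19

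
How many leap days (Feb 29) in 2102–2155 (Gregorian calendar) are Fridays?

Leap years in 2102–2155: 13 of them.
Feb 29 weekday advances by 5 (mod 7) from one leap year to the next four years later (or differs when a century non-leap intervenes).
Leap-day weekdays: 2104:Fri✓ 2108:Wed 2112:Mon 2116:Sat 2120:Thu 2124:Tue 2128:Sun 2132:Fri✓ 2136:Wed 2140:Mon 2144:Sat 2148:Thu 2152:Tue
Friday: 2104, 2132 → 2.

2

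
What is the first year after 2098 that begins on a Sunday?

Jan 1 advances by 2 weekdays after a leap year and by 1 after a common year.
2098: Jan 1 is Wednesday.
2099: Thursday
2100: Friday
2101: Saturday
2102: Sunday
2102 begins on a Sunday

2102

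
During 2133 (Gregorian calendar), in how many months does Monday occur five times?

A month of length L has five Mondays iff its first Monday is on day ≤ L−28 (so day 1–3 in a 31-day month, 1–2 in a 30-day month, day 1 in a leap February).
Checking each month of 2133: Jan starts Thu (31d); Feb starts Sun (28d); Mar starts Sun (31d) ✓; Apr starts Wed (30d); May starts Fri (31d); Jun starts Mon (30d) ✓; Jul starts Wed (31d); Aug starts Sat (31d) ✓; Sep starts Tue (30d); Oct starts Thu (31d); Nov starts Sun (30d) ✓; Dec starts Tue (31d).
Five-Monday months: March, June, August, November → 4.

4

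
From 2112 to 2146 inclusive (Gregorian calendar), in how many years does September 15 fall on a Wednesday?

Track September 15's weekday year by year (advancing +1, or +2 across a Feb 29):
  2112: Thu  2113: Fri (+1)  2114: Sat (+1)  2115: Sun (+1)  2116: Tue (+2)
  2117: Wed (+1) ✓  2118: Thu (+1)  2119: Fri (+1)  2120: Sun (+2)  2121: Mon (+1)
  2122: Tue (+1)  2123: Wed (+1) ✓  2124: Fri (+2)  2125: Sat (+1)  … (7 more years) …
  2133: Tue (+1)  2134: Wed (+1) ✓  2135: Thu (+1)  2136: Sat (+2)  2137: Sun (+1)
  2138: Mon (+1)  2139: Tue (+1)  2140: Thu (+2)  2141: Fri (+1)  2142: Sat (+1)
  2143: Sun (+1)  2144: Tue (+2)  2145: Wed (+1) ✓  2146: Thu (+1)
Wednesday years: 2117, 2123, 2128, 2134, 2145 — 5 in total.

5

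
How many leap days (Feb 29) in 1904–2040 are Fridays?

Leap years in 1904–2040: 35 of them.
Feb 29 weekday advances by 5 (mod 7) from one leap year to the next four years later (or differs when a century non-leap intervenes).
Leap-day weekdays: 1904:Mon 1908:Sat 1912:Thu 1916:Tue 1920:Sun 1924:Fri✓ 1928:Wed 1932:Mon 1936:Sat 1940:Thu 1944:Tue 1948:Sun 1952:Fri✓ …(9 more)… 1992:Sat 1996:Thu 2000:Tue 2004:Sun 2008:Fri✓ 2012:Wed 2016:Mon 2020:Sat 2024:Thu 2028:Tue 2032:Sun 2036:Fri✓ 2040:Wed
Friday: 1924, 1952, 1980, 2008, 2036 → 5.

5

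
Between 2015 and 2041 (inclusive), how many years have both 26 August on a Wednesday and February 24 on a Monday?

Check each year's weekday for 26 August and February 24:
  2015: Wed/Tue  2016: Fri/Wed  2017: Sat/Fri  2018: Sun/Sat  2019: Mon/Sun  2020: Wed/Mon ✓  2021: Thu/Wed  2022: Fri/Thu  2023: Sat/Fri  2024: Mon/Sat  2025: Tue/Mon  2026: Wed/Tue  2027: Thu/Wed  2028: Sat/Thu  2029: Sun/Sat  2030: Mon/Sun  2031: Tue/Mon  2032: Thu/Tue  2033: Fri/Thu  2034: Sat/Fri  2035: Sun/Sat  2036: Tue/Sun  2037: Wed/Tue  2038: Thu/Wed  2039: Fri/Thu  2040: Sun/Fri  2041: Mon/Sun
Both conditions hold in: 2020 — 1.

1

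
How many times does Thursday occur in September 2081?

4

September 2081 has 30 days and begins on Monday.
The first Thursday is September 4.
Thursdays fall on 4, 11, 18, 25 — that's 4.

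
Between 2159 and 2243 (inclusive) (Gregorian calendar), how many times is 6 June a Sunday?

11

Track 6 June's weekday year by year (advancing +1, or +2 across a Feb 29):
  2159: Wed  2160: Fri (+2)  2161: Sat (+1)  2162: Sun (+1) ✓  2163: Mon (+1)
  2164: Wed (+2)  2165: Thu (+1)  2166: Fri (+1)  2167: Sat (+1)  2168: Mon (+2)
  2169: Tue (+1)  2170: Wed (+1)  2171: Thu (+1)  2172: Sat (+2)  … (57 more years) …
  2230: Sun (+1) ✓  2231: Mon (+1)  2232: Wed (+2)  2233: Thu (+1)  2234: Fri (+1)
  2235: Sat (+1)  2236: Mon (+2)  2237: Tue (+1)  2238: Wed (+1)  2239: Thu (+1)
  2240: Sat (+2)  2241: Sun (+1) ✓  2242: Mon (+1)  2243: Tue (+1)
Sunday years: 2162, 2173, 2179, 2184, 2190, 2202, 2213, 2219, 2224, 2230, 2241 — 11 in total.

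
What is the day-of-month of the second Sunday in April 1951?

8

April 1, 1951 is a Sunday, so the first Sunday is the 1st.
The second Sunday is 1 + 7 = 8.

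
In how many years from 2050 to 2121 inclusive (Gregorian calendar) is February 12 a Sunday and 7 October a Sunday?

Check each year's weekday for February 12 and 7 October:
  2050: Sat/Fri  2051: Sun/Sat  2052: Mon/Mon  2053: Wed/Tue  2054: Thu/Wed  2055: Fri/Thu  2056: Sat/Sat  2057: Mon/Sun  2058: Tue/Mon  2059: Wed/Tue  2060: Thu/Thu  2061: Sat/Fri  2062: Sun/Sat  2063: Mon/Sun  …(44 more)…  2108: Sun/Sun ✓  2109: Tue/Mon  2110: Wed/Tue  2111: Thu/Wed  2112: Fri/Fri  2113: Sun/Sat  2114: Mon/Sun  2115: Tue/Mon  2116: Wed/Wed  2117: Fri/Thu  2118: Sat/Fri  2119: Sun/Sat  2120: Mon/Mon  2121: Wed/Tue
Both conditions hold in: 2068, 2096, 2108 — 3.

3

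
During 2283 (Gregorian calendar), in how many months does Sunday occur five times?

A month of length L has five Sundays iff its first Sunday is on day ≤ L−28 (so day 1–3 in a 31-day month, 1–2 in a 30-day month, day 1 in a leap February).
Checking each month of 2283: Jan starts Mon (31d); Feb starts Thu (28d); Mar starts Thu (31d); Apr starts Sun (30d) ✓; May starts Tue (31d); Jun starts Fri (30d); Jul starts Sun (31d) ✓; Aug starts Wed (31d); Sep starts Sat (30d) ✓; Oct starts Mon (31d); Nov starts Thu (30d); Dec starts Sat (31d) ✓.
Five-Sunday months: April, July, September, December → 4.

4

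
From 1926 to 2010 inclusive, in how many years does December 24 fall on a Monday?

Track December 24's weekday year by year (advancing +1, or +2 across a Feb 29):
  1926: Fri  1927: Sat (+1)  1928: Mon (+2) ✓  1929: Tue (+1)  1930: Wed (+1)
  1931: Thu (+1)  1932: Sat (+2)  1933: Sun (+1)  1934: Mon (+1) ✓  1935: Tue (+1)
  1936: Thu (+2)  1937: Fri (+1)  1938: Sat (+1)  1939: Sun (+1)  … (57 more years) …
  1997: Wed (+1)  1998: Thu (+1)  1999: Fri (+1)  2000: Sun (+2)  2001: Mon (+1) ✓
  2002: Tue (+1)  2003: Wed (+1)  2004: Fri (+2)  2005: Sat (+1)  2006: Sun (+1)
  2007: Mon (+1) ✓  2008: Wed (+2)  2009: Thu (+1)  2010: Fri (+1)
Monday years: 1928, 1934, 1945, 1951, 1956, 1962, 1973, 1979, 1984, 1990, 2001, 2007 — 12 in total.

12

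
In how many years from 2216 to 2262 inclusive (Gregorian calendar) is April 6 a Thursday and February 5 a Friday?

0

Check each year's weekday for April 6 and February 5:
  2216: Sat/Mon  2217: Sun/Wed  2218: Mon/Thu  2219: Tue/Fri  2220: Thu/Sat  2221: Fri/Mon  2222: Sat/Tue  2223: Sun/Wed  2224: Tue/Thu  2225: Wed/Sat  2226: Thu/Sun  2227: Fri/Mon  2228: Sun/Tue  2229: Mon/Thu  …(19 more)…  2249: Fri/Mon  2250: Sat/Tue  2251: Sun/Wed  2252: Tue/Thu  2253: Wed/Sat  2254: Thu/Sun  2255: Fri/Mon  2256: Sun/Tue  2257: Mon/Thu  2258: Tue/Fri  2259: Wed/Sat  2260: Fri/Sun  2261: Sat/Tue  2262: Sun/Wed
Both conditions hold in: no year — 0.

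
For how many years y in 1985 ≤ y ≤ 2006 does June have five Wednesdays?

6

June has 30 days; it has five Wednesdays when Wednesday falls among the first (month-length − 28) days — i.e. when June 1 is one of Wednesday/Tuesday.
June 1 by year: 1985:Sat 1986:Sun 1987:Mon 1988:Wed✓ 1989:Thu 1990:Fri 1991:Sat 1992:Mon 1993:Tue✓ 1994:Wed✓ 1995:Thu 1996:Sat 1997:Sun 1998:Mon 1999:Tue✓ 2000:Thu 2001:Fri 2002:Sat 2003:Sun 2004:Tue✓ 2005:Wed✓ 2006:Thu
Years with five Wednesdays: 1988, 1993, 1994, 1999, 2004, 2005 → 6.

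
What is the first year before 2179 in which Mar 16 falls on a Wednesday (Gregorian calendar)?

2174

From one year to the next, a fixed date's weekday advances by 1, or by 2 when a Feb 29 lies between the two dates.
2179: March 16 is Tuesday.
2178: Monday (−1)
2177: Sunday (−1)
2176: Saturday (−1)
2175: Thursday (−2)
2174: Wednesday (−1)
Mar 16 falls on a Wednesday in 2174.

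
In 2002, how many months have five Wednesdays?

4

A month of length L has five Wednesdays iff its first Wednesday is on day ≤ L−28 (so day 1–3 in a 31-day month, 1–2 in a 30-day month, day 1 in a leap February).
Checking each month of 2002: Jan starts Tue (31d) ✓; Feb starts Fri (28d); Mar starts Fri (31d); Apr starts Mon (30d); May starts Wed (31d) ✓; Jun starts Sat (30d); Jul starts Mon (31d) ✓; Aug starts Thu (31d); Sep starts Sun (30d); Oct starts Tue (31d) ✓; Nov starts Fri (30d); Dec starts Sun (31d).
Five-Wednesday months: January, May, July, October → 4.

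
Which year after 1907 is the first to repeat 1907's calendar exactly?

Two years share a calendar iff Jan 1 falls on the same weekday and both are leap or both are common. 1907: Jan 1 is Tuesday, common year.
1908: Jan 1 Wednesday, leap
1909: Jan 1 Friday, common
1910: Jan 1 Saturday, common
1911: Jan 1 Sunday, common
1912: Jan 1 Monday, leap
1913: Jan 1 Wednesday, common
1914: Jan 1 Thursday, common
1915: Jan 1 Friday, common
1916: Jan 1 Saturday, leap
1917: Jan 1 Monday, common
1918: Jan 1 Tuesday, common
1918 matches on both conditions.

1918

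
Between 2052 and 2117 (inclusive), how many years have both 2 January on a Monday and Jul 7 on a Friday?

Check each year's weekday for 2 January and Jul 7:
  2052: Tue/Sun  2053: Thu/Mon  2054: Fri/Tue  2055: Sat/Wed  2056: Sun/Fri  2057: Tue/Sat  2058: Wed/Sun  2059: Thu/Mon  2060: Fri/Wed  2061: Sun/Thu  2062: Mon/Fri ✓  2063: Tue/Sat  2064: Wed/Mon  2065: Fri/Tue  …(38 more)…  2104: Wed/Mon  2105: Fri/Tue  2106: Sat/Wed  2107: Sun/Thu  2108: Mon/Sat  2109: Wed/Sun  2110: Thu/Mon  2111: Fri/Tue  2112: Sat/Thu  2113: Mon/Fri ✓  2114: Tue/Sat  2115: Wed/Sun  2116: Thu/Tue  2117: Sat/Wed
Both conditions hold in: 2062, 2073, 2079, 2090, 2102, 2113 — 6.

6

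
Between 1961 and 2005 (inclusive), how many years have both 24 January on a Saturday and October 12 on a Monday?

4

Check each year's weekday for 24 January and October 12:
  1961: Tue/Thu  1962: Wed/Fri  1963: Thu/Sat  1964: Fri/Mon  1965: Sun/Tue  1966: Mon/Wed  1967: Tue/Thu  1968: Wed/Sat  1969: Fri/Sun  1970: Sat/Mon ✓  1971: Sun/Tue  1972: Mon/Thu  1973: Wed/Fri  1974: Thu/Sat  …(17 more)…  1992: Fri/Mon  1993: Sun/Tue  1994: Mon/Wed  1995: Tue/Thu  1996: Wed/Sat  1997: Fri/Sun  1998: Sat/Mon ✓  1999: Sun/Tue  2000: Mon/Thu  2001: Wed/Fri  2002: Thu/Sat  2003: Fri/Sun  2004: Sat/Tue  2005: Mon/Wed
Both conditions hold in: 1970, 1981, 1987, 1998 — 4.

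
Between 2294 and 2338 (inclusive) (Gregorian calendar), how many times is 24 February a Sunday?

Track 24 February's weekday year by year (advancing +1, or +2 across a Feb 29):
  2294: Sat  2295: Sun (+1) ✓  2296: Mon (+1)  2297: Wed (+2)  2298: Thu (+1)
  2299: Fri (+1)  2300: Sat (+1)  2301: Sun (+1) ✓  2302: Mon (+1)  2303: Tue (+1)
  2304: Wed (+1)  2305: Fri (+2)  2306: Sat (+1)  2307: Sun (+1) ✓  … (17 more years) …
  2325: Tue (+2)  2326: Wed (+1)  2327: Thu (+1)  2328: Fri (+1)  2329: Sun (+2) ✓
  2330: Mon (+1)  2331: Tue (+1)  2332: Wed (+1)  2333: Fri (+2)  2334: Sat (+1)
  2335: Sun (+1) ✓  2336: Mon (+1)  2337: Wed (+2)  2338: Thu (+1)
Sunday years: 2295, 2301, 2307, 2318, 2324, 2329, 2335 — 7 in total.

7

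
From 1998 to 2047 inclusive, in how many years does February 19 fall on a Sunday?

Track February 19's weekday year by year (advancing +1, or +2 across a Feb 29):
  1998: Thu  1999: Fri (+1)  2000: Sat (+1)  2001: Mon (+2)  2002: Tue (+1)
  2003: Wed (+1)  2004: Thu (+1)  2005: Sat (+2)  2006: Sun (+1) ✓  2007: Mon (+1)
  2008: Tue (+1)  2009: Thu (+2)  2010: Fri (+1)  2011: Sat (+1)  … (22 more years) …
  2034: Sun (+1) ✓  2035: Mon (+1)  2036: Tue (+1)  2037: Thu (+2)  2038: Fri (+1)
  2039: Sat (+1)  2040: Sun (+1) ✓  2041: Tue (+2)  2042: Wed (+1)  2043: Thu (+1)
  2044: Fri (+1)  2045: Sun (+2) ✓  2046: Mon (+1)  2047: Tue (+1)
Sunday years: 2006, 2012, 2017, 2023, 2034, 2040, 2045 — 7 in total.

7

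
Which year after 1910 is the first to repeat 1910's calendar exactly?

Two years share a calendar iff Jan 1 falls on the same weekday and both are leap or both are common. 1910: Jan 1 is Saturday, common year.
1911: Jan 1 Sunday, common
1912: Jan 1 Monday, leap
1913: Jan 1 Wednesday, common
1914: Jan 1 Thursday, common
1915: Jan 1 Friday, common
1916: Jan 1 Saturday, leap
1917: Jan 1 Monday, common
1918: Jan 1 Tuesday, common
1919: Jan 1 Wednesday, common
1920: Jan 1 Thursday, leap
1921: Jan 1 Saturday, common
1921 matches on both conditions.

1921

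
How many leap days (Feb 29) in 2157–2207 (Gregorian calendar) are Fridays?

2

Leap years in 2157–2207: 11 of them.
Feb 29 weekday advances by 5 (mod 7) from one leap year to the next four years later (or differs when a century non-leap intervenes).
Leap-day weekdays: 2160:Fri✓ 2164:Wed 2168:Mon 2172:Sat 2176:Thu 2180:Tue 2184:Sun 2188:Fri✓ 2192:Wed 2196:Mon 2204:Wed
Friday: 2160, 2188 → 2.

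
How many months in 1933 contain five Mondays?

A month of length L has five Mondays iff its first Monday is on day ≤ L−28 (so day 1–3 in a 31-day month, 1–2 in a 30-day month, day 1 in a leap February).
Checking each month of 1933: Jan starts Sun (31d) ✓; Feb starts Wed (28d); Mar starts Wed (31d); Apr starts Sat (30d); May starts Mon (31d) ✓; Jun starts Thu (30d); Jul starts Sat (31d) ✓; Aug starts Tue (31d); Sep starts Fri (30d); Oct starts Sun (31d) ✓; Nov starts Wed (30d); Dec starts Fri (31d).
Five-Monday months: January, May, July, October → 4.

4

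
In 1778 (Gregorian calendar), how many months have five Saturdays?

4

A month of length L has five Saturdays iff its first Saturday is on day ≤ L−28 (so day 1–3 in a 31-day month, 1–2 in a 30-day month, day 1 in a leap February).
Checking each month of 1778: Jan starts Thu (31d) ✓; Feb starts Sun (28d); Mar starts Sun (31d); Apr starts Wed (30d); May starts Fri (31d) ✓; Jun starts Mon (30d); Jul starts Wed (31d); Aug starts Sat (31d) ✓; Sep starts Tue (30d); Oct starts Thu (31d) ✓; Nov starts Sun (30d); Dec starts Tue (31d).
Five-Saturday months: January, May, August, October → 4.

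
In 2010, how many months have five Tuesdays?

4

A month of length L has five Tuesdays iff its first Tuesday is on day ≤ L−28 (so day 1–3 in a 31-day month, 1–2 in a 30-day month, day 1 in a leap February).
Checking each month of 2010: Jan starts Fri (31d); Feb starts Mon (28d); Mar starts Mon (31d) ✓; Apr starts Thu (30d); May starts Sat (31d); Jun starts Tue (30d) ✓; Jul starts Thu (31d); Aug starts Sun (31d) ✓; Sep starts Wed (30d); Oct starts Fri (31d); Nov starts Mon (30d) ✓; Dec starts Wed (31d).
Five-Tuesday months: March, June, August, November → 4.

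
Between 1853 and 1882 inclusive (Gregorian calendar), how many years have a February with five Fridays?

1

February has 28 days (29 in leap years); it has five Fridays when Friday falls among the first (month-length − 28) days — i.e. when February 1 is Friday in a leap year (never in a common year).
February 1 by year: 1853:Tue 1854:Wed 1855:Thu 1856:Fri✓ 1857:Sun 1858:Mon 1859:Tue 1860:Wed 1861:Fri 1862:Sat 1863:Sun 1864:Mon 1865:Wed 1866:Thu 1867:Fri 1868:Sat 1869:Mon 1870:Tue 1871:Wed 1872:Thu 1873:Sat 1874:Sun 1875:Mon 1876:Tue 1877:Thu 1878:Fri 1879:Sat 1880:Sun 1881:Tue 1882:Wed
Years with five Fridays: 1856 → 1.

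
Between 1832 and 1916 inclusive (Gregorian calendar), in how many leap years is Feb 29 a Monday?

4

Leap years in 1832–1916: 21 of them.
Feb 29 weekday advances by 5 (mod 7) from one leap year to the next four years later (or differs when a century non-leap intervenes).
Leap-day weekdays: 1832:Wed 1836:Mon✓ 1840:Sat 1844:Thu 1848:Tue 1852:Sun 1856:Fri 1860:Wed 1864:Mon✓ 1868:Sat 1872:Thu 1876:Tue 1880:Sun 1884:Fri 1888:Wed 1892:Mon✓ 1896:Sat 1904:Mon✓ 1908:Sat 1912:Thu 1916:Tue
Monday: 1836, 1864, 1892, 1904 → 4.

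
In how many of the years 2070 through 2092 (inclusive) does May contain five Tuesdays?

May has 31 days; it has five Tuesdays when Tuesday falls among the first (month-length − 28) days — i.e. when May 1 is one of Tuesday/Monday/Sunday.
May 1 by year: 2070:Thu 2071:Fri 2072:Sun✓ 2073:Mon✓ 2074:Tue✓ 2075:Wed 2076:Fri 2077:Sat 2078:Sun✓ 2079:Mon✓ 2080:Wed 2081:Thu 2082:Fri 2083:Sat 2084:Mon✓ 2085:Tue✓ 2086:Wed 2087:Thu 2088:Sat 2089:Sun✓ 2090:Mon✓ 2091:Tue✓ 2092:Thu
Years with five Tuesdays: 2072, 2073, 2074, 2078, 2079, 2084, 2085, 2089, 2090, 2091 → 10.

10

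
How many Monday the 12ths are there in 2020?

Check the 12th of each month of 2020: Jan 12: Sun, Feb 12: Wed, Mar 12: Thu, Apr 12: Sun, May 12: Tue, Jun 12: Fri, Jul 12: Sun, Aug 12: Wed, Sep 12: Sat, Oct 12: Mon, Nov 12: Thu, Dec 12: Sat.
Monday occurs in October — 1 month.

1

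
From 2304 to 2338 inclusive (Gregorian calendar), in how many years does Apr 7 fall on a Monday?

4

Track Apr 7's weekday year by year (advancing +1, or +2 across a Feb 29):
  2304: Thu  2305: Fri (+1)  2306: Sat (+1)  2307: Sun (+1)  2308: Tue (+2)
  2309: Wed (+1)  2310: Thu (+1)  2311: Fri (+1)  2312: Sun (+2)  2313: Mon (+1) ✓
  2314: Tue (+1)  2315: Wed (+1)  2316: Fri (+2)  2317: Sat (+1)  … (7 more years) …
  2325: Tue (+1)  2326: Wed (+1)  2327: Thu (+1)  2328: Sat (+2)  2329: Sun (+1)
  2330: Mon (+1) ✓  2331: Tue (+1)  2332: Thu (+2)  2333: Fri (+1)  2334: Sat (+1)
  2335: Sun (+1)  2336: Tue (+2)  2337: Wed (+1)  2338: Thu (+1)
Monday years: 2313, 2319, 2324, 2330 — 4 in total.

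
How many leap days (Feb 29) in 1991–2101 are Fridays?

4

Leap years in 1991–2101: 27 of them.
Feb 29 weekday advances by 5 (mod 7) from one leap year to the next four years later (or differs when a century non-leap intervenes).
Leap-day weekdays: 1992:Sat 1996:Thu 2000:Tue 2004:Sun 2008:Fri✓ 2012:Wed 2016:Mon 2020:Sat 2024:Thu 2028:Tue 2032:Sun 2036:Fri✓ 2040:Wed 2044:Mon 2048:Sat 2052:Thu 2056:Tue 2060:Sun 2064:Fri✓ 2068:Wed 2072:Mon 2076:Sat 2080:Thu 2084:Tue 2088:Sun 2092:Fri✓ 2096:Wed
Friday: 2008, 2036, 2064, 2092 → 4.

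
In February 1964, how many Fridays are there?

4

February 1964 has 29 days and begins on Saturday.
The first Friday is February 7.
Fridays fall on 7, 14, 21, 28 — that's 4.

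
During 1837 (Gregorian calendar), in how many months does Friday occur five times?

A month of length L has five Fridays iff its first Friday is on day ≤ L−28 (so day 1–3 in a 31-day month, 1–2 in a 30-day month, day 1 in a leap February).
Checking each month of 1837: Jan starts Sun (31d); Feb starts Wed (28d); Mar starts Wed (31d) ✓; Apr starts Sat (30d); May starts Mon (31d); Jun starts Thu (30d) ✓; Jul starts Sat (31d); Aug starts Tue (31d); Sep starts Fri (30d) ✓; Oct starts Sun (31d); Nov starts Wed (30d); Dec starts Fri (31d) ✓.
Five-Friday months: March, June, September, December → 4.

4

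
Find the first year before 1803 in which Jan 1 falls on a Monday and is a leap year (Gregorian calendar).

Jan 1 advances by 2 weekdays after a leap year and by 1 after a common year.
1803: Jan 1 is Saturday.
1802: Friday
1801: Thursday
1800: Wednesday
1799: Tuesday
1798: Monday
1797: Sunday
1796: Friday (leap)
1795: Thursday
1794: Wednesday
1793: Tuesday
1792: Sunday (leap)
1791: Saturday
1790: Friday
1789: Thursday
1788: Tuesday (leap)
1787: Monday
1786: Sunday
1785: Saturday
1784: Thursday (leap)
1783: Wednesday
1782: Tuesday
1781: Monday
1780: Saturday (leap)
1779: Friday
1778: Thursday
1777: Wednesday
1776: Monday (leap)
1776 begins on a Monday and is a leap year.

1776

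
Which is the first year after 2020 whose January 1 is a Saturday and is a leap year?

2028

Jan 1 advances by 2 weekdays after a leap year and by 1 after a common year.
2020: Jan 1 is Wednesday (leap).
2021: Friday
2022: Saturday
2023: Sunday
2024: Monday (leap)
2025: Wednesday
2026: Thursday
2027: Friday
2028: Saturday (leap)
2028 begins on a Saturday and is a leap year.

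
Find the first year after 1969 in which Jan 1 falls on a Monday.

1973

Jan 1 advances by 2 weekdays after a leap year and by 1 after a common year.
1969: Jan 1 is Wednesday.
1970: Thursday
1971: Friday
1972: Saturday (leap)
1973: Monday
1973 begins on a Monday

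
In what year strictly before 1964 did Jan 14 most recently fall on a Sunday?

From one year to the next, a fixed date's weekday advances by 1, or by 2 when a Feb 29 lies between the two dates.
1964: January 14 is Tuesday.
1963: Monday (−1)
1962: Sunday (−1)
Jan 14 falls on a Sunday in 1962.

1962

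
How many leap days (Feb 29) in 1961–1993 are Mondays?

Leap years in 1961–1993: 8 of them.
Feb 29 weekday advances by 5 (mod 7) from one leap year to the next four years later (or differs when a century non-leap intervenes).
Leap-day weekdays: 1964:Sat 1968:Thu 1972:Tue 1976:Sun 1980:Fri 1984:Wed 1988:Mon✓ 1992:Sat
Monday: 1988 → 1.

1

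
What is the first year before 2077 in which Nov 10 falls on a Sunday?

2075

From one year to the next, a fixed date's weekday advances by 1, or by 2 when a Feb 29 lies between the two dates.
2077: November 10 is Wednesday.
2076: Tuesday (−1)
2075: Sunday (−2)
Nov 10 falls on a Sunday in 2075.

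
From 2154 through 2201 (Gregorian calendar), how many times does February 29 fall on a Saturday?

Leap years in 2154–2201: 11 of them.
Feb 29 weekday advances by 5 (mod 7) from one leap year to the next four years later (or differs when a century non-leap intervenes).
Leap-day weekdays: 2156:Sun 2160:Fri 2164:Wed 2168:Mon 2172:Sat✓ 2176:Thu 2180:Tue 2184:Sun 2188:Fri 2192:Wed 2196:Mon
Saturday: 2172 → 1.

1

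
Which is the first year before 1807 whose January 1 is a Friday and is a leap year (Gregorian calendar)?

Jan 1 advances by 2 weekdays after a leap year and by 1 after a common year.
1807: Jan 1 is Thursday.
1806: Wednesday
1805: Tuesday
1804: Sunday (leap)
1803: Saturday
1802: Friday
1801: Thursday
1800: Wednesday
1799: Tuesday
1798: Monday
1797: Sunday
1796: Friday (leap)
1796 begins on a Friday and is a leap year.

1796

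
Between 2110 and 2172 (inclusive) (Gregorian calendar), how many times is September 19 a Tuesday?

9

Track September 19's weekday year by year (advancing +1, or +2 across a Feb 29):
  2110: Fri  2111: Sat (+1)  2112: Mon (+2)  2113: Tue (+1) ✓  2114: Wed (+1)
  2115: Thu (+1)  2116: Sat (+2)  2117: Sun (+1)  2118: Mon (+1)  2119: Tue (+1) ✓
  2120: Thu (+2)  2121: Fri (+1)  2122: Sat (+1)  2123: Sun (+1)  … (35 more years) …
  2159: Wed (+1)  2160: Fri (+2)  2161: Sat (+1)  2162: Sun (+1)  2163: Mon (+1)
  2164: Wed (+2)  2165: Thu (+1)  2166: Fri (+1)  2167: Sat (+1)  2168: Mon (+2)
  2169: Tue (+1) ✓  2170: Wed (+1)  2171: Thu (+1)  2172: Sat (+2)
Tuesday years: 2113, 2119, 2124, 2130, 2141, 2147, 2152, 2158, 2169 — 9 in total.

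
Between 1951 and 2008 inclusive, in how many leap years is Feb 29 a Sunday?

2

Leap years in 1951–2008: 15 of them.
Feb 29 weekday advances by 5 (mod 7) from one leap year to the next four years later (or differs when a century non-leap intervenes).
Leap-day weekdays: 1952:Fri 1956:Wed 1960:Mon 1964:Sat 1968:Thu 1972:Tue 1976:Sun✓ 1980:Fri 1984:Wed 1988:Mon 1992:Sat 1996:Thu 2000:Tue 2004:Sun✓ 2008:Fri
Sunday: 1976, 2004 → 2.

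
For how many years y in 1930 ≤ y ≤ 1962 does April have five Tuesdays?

9

April has 30 days; it has five Tuesdays when Tuesday falls among the first (month-length − 28) days — i.e. when April 1 is one of Tuesday/Monday.
April 1 by year: 1930:Tue✓ 1931:Wed 1932:Fri 1933:Sat 1934:Sun 1935:Mon✓ 1936:Wed 1937:Thu 1938:Fri 1939:Sat 1940:Mon✓ 1941:Tue✓ 1942:Wed 1943:Thu 1944:Sat …(3 more)… 1948:Thu 1949:Fri 1950:Sat 1951:Sun 1952:Tue✓ 1953:Wed 1954:Thu 1955:Fri 1956:Sun 1957:Mon✓ 1958:Tue✓ 1959:Wed 1960:Fri 1961:Sat 1962:Sun
Years with five Tuesdays: 1930, 1935, 1940, 1941, 1946, 1947, 1952, 1957, 1958 → 9.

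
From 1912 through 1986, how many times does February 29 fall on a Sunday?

3

Leap years in 1912–1986: 19 of them.
Feb 29 weekday advances by 5 (mod 7) from one leap year to the next four years later (or differs when a century non-leap intervenes).
Leap-day weekdays: 1912:Thu 1916:Tue 1920:Sun✓ 1924:Fri 1928:Wed 1932:Mon 1936:Sat 1940:Thu 1944:Tue 1948:Sun✓ 1952:Fri 1956:Wed 1960:Mon 1964:Sat 1968:Thu 1972:Tue 1976:Sun✓ 1980:Fri 1984:Wed
Sunday: 1920, 1948, 1976 → 3.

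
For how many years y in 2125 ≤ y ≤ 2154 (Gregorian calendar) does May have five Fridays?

13

May has 31 days; it has five Fridays when Friday falls among the first (month-length − 28) days — i.e. when May 1 is one of Friday/Thursday/Wednesday.
May 1 by year: 2125:Tue 2126:Wed✓ 2127:Thu✓ 2128:Sat 2129:Sun 2130:Mon 2131:Tue 2132:Thu✓ 2133:Fri✓ 2134:Sat 2135:Sun 2136:Tue 2137:Wed✓ 2138:Thu✓ 2139:Fri✓ 2140:Sun 2141:Mon 2142:Tue 2143:Wed✓ 2144:Fri✓ 2145:Sat 2146:Sun 2147:Mon 2148:Wed✓ 2149:Thu✓ 2150:Fri✓ 2151:Sat 2152:Mon 2153:Tue 2154:Wed✓
Years with five Fridays: 2126, 2127, 2132, 2133, 2137, 2138, 2139, 2143, 2144, 2148, 2149, 2150, 2154 → 13.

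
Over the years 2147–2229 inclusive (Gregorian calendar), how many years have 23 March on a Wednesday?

Track 23 March's weekday year by year (advancing +1, or +2 across a Feb 29):
  2147: Thu  2148: Sat (+2)  2149: Sun (+1)  2150: Mon (+1)  2151: Tue (+1)
  2152: Thu (+2)  2153: Fri (+1)  2154: Sat (+1)  2155: Sun (+1)  2156: Tue (+2)
  2157: Wed (+1) ✓  2158: Thu (+1)  2159: Fri (+1)  2160: Sun (+2)  … (55 more years) …
  2216: Sat (+2)  2217: Sun (+1)  2218: Mon (+1)  2219: Tue (+1)  2220: Thu (+2)
  2221: Fri (+1)  2222: Sat (+1)  2223: Sun (+1)  2224: Tue (+2)  2225: Wed (+1) ✓
  2226: Thu (+1)  2227: Fri (+1)  2228: Sun (+2)  2229: Mon (+1)
Wednesday years: 2157, 2163, 2168, 2174, 2185, 2191, 2196, 2203, 2208, 2214, 2225 — 11 in total.

11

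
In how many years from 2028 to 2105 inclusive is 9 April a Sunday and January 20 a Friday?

8

Check each year's weekday for 9 April and January 20:
  2028: Sun/Thu  2029: Mon/Sat  2030: Tue/Sun  2031: Wed/Mon  2032: Fri/Tue  2033: Sat/Thu  2034: Sun/Fri ✓  2035: Mon/Sat  2036: Wed/Sun  2037: Thu/Tue  2038: Fri/Wed  2039: Sat/Thu  2040: Mon/Fri  2041: Tue/Sun  …(50 more)…  2092: Wed/Sun  2093: Thu/Tue  2094: Fri/Wed  2095: Sat/Thu  2096: Mon/Fri  2097: Tue/Sun  2098: Wed/Mon  2099: Thu/Tue  2100: Fri/Wed  2101: Sat/Thu  2102: Sun/Fri ✓  2103: Mon/Sat  2104: Wed/Sun  2105: Thu/Tue
Both conditions hold in: 2034, 2045, 2051, 2062, 2073, 2079, 2090, 2102 — 8.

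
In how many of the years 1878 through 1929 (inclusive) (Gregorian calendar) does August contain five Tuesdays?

22

August has 31 days; it has five Tuesdays when Tuesday falls among the first (month-length − 28) days — i.e. when August 1 is one of Tuesday/Monday/Sunday.
August 1 by year: 1878:Thu 1879:Fri 1880:Sun✓ 1881:Mon✓ 1882:Tue✓ 1883:Wed 1884:Fri 1885:Sat 1886:Sun✓ 1887:Mon✓ 1888:Wed 1889:Thu 1890:Fri 1891:Sat 1892:Mon✓ …(22 more)… 1915:Sun✓ 1916:Tue✓ 1917:Wed 1918:Thu 1919:Fri 1920:Sun✓ 1921:Mon✓ 1922:Tue✓ 1923:Wed 1924:Fri 1925:Sat 1926:Sun✓ 1927:Mon✓ 1928:Wed 1929:Thu
Years with five Tuesdays: 1880, 1881, 1882, 1886, 1887, 1892, 1893, 1897, 1898, 1899, 1904, 1905, 1909, 1910, 1911, 1915, 1916, 1920, 1921, 1922, 1926, 1927 → 22.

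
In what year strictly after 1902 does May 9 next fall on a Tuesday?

1905

From one year to the next, a fixed date's weekday advances by 1, or by 2 when a Feb 29 lies between the two dates.
1902: May 9 is Friday.
1903: Saturday (+1)
1904: Monday (+2)
1905: Tuesday (+1)
May 9 falls on a Tuesday in 1905.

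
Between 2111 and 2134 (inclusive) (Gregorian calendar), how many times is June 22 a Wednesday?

3

Track June 22's weekday year by year (advancing +1, or +2 across a Feb 29):
  2111: Mon  2112: Wed (+2) ✓  2113: Thu (+1)  2114: Fri (+1)  2115: Sat (+1)
  2116: Mon (+2)  2117: Tue (+1)  2118: Wed (+1) ✓  2119: Thu (+1)  2120: Sat (+2)
  2121: Sun (+1)  2122: Mon (+1)  2123: Tue (+1)  2124: Thu (+2)  2125: Fri (+1)
  2126: Sat (+1)  2127: Sun (+1)  2128: Tue (+2)  2129: Wed (+1) ✓  2130: Thu (+1)
  2131: Fri (+1)  2132: Sun (+2)  2133: Mon (+1)  2134: Tue (+1)
Wednesday years: 2112, 2118, 2129 — 3 in total.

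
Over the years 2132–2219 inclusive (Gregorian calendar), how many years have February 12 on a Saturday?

11

Track February 12's weekday year by year (advancing +1, or +2 across a Feb 29):
  2132: Tue  2133: Thu (+2)  2134: Fri (+1)  2135: Sat (+1) ✓  2136: Sun (+1)
  2137: Tue (+2)  2138: Wed (+1)  2139: Thu (+1)  2140: Fri (+1)  2141: Sun (+2)
  2142: Mon (+1)  2143: Tue (+1)  2144: Wed (+1)  2145: Fri (+2)  … (60 more years) …
  2206: Wed (+1)  2207: Thu (+1)  2208: Fri (+1)  2209: Sun (+2)  2210: Mon (+1)
  2211: Tue (+1)  2212: Wed (+1)  2213: Fri (+2)  2214: Sat (+1) ✓  2215: Sun (+1)
  2216: Mon (+1)  2217: Wed (+2)  2218: Thu (+1)  2219: Fri (+1)
Saturday years: 2135, 2146, 2152, 2157, 2163, 2174, 2180, 2185, 2191, 2203, 2214 — 11 in total.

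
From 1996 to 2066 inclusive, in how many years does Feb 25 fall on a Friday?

10

Track Feb 25's weekday year by year (advancing +1, or +2 across a Feb 29):
  1996: Sun  1997: Tue (+2)  1998: Wed (+1)  1999: Thu (+1)  2000: Fri (+1) ✓
  2001: Sun (+2)  2002: Mon (+1)  2003: Tue (+1)  2004: Wed (+1)  2005: Fri (+2) ✓
  2006: Sat (+1)  2007: Sun (+1)  2008: Mon (+1)  2009: Wed (+2)  … (43 more years) …
  2053: Tue (+2)  2054: Wed (+1)  2055: Thu (+1)  2056: Fri (+1) ✓  2057: Sun (+2)
  2058: Mon (+1)  2059: Tue (+1)  2060: Wed (+1)  2061: Fri (+2) ✓  2062: Sat (+1)
  2063: Sun (+1)  2064: Mon (+1)  2065: Wed (+2)  2066: Thu (+1)
Friday years: 2000, 2005, 2011, 2022, 2028, 2033, 2039, 2050, 2056, 2061 — 10 in total.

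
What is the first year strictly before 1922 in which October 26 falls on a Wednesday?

1921

From one year to the next, a fixed date's weekday advances by 1, or by 2 when a Feb 29 lies between the two dates.
1922: October 26 is Thursday.
1921: Wednesday (−1)
October 26 falls on a Wednesday in 1921.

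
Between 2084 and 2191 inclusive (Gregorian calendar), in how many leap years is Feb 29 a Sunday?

Leap years in 2084–2191: 26 of them.
Feb 29 weekday advances by 5 (mod 7) from one leap year to the next four years later (or differs when a century non-leap intervenes).
Leap-day weekdays: 2084:Tue 2088:Sun✓ 2092:Fri 2096:Wed 2104:Fri 2108:Wed 2112:Mon 2116:Sat 2120:Thu 2124:Tue 2128:Sun✓ 2132:Fri 2136:Wed 2140:Mon 2144:Sat 2148:Thu 2152:Tue 2156:Sun✓ 2160:Fri 2164:Wed 2168:Mon 2172:Sat 2176:Thu 2180:Tue 2184:Sun✓ 2188:Fri
Sunday: 2088, 2128, 2156, 2184 → 4.

4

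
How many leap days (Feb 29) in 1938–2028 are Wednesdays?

3

Leap years in 1938–2028: 23 of them.
Feb 29 weekday advances by 5 (mod 7) from one leap year to the next four years later (or differs when a century non-leap intervenes).
Leap-day weekdays: 1940:Thu 1944:Tue 1948:Sun 1952:Fri 1956:Wed✓ 1960:Mon 1964:Sat 1968:Thu 1972:Tue 1976:Sun 1980:Fri 1984:Wed✓ 1988:Mon 1992:Sat 1996:Thu 2000:Tue 2004:Sun 2008:Fri 2012:Wed✓ 2016:Mon 2020:Sat 2024:Thu 2028:Tue
Wednesday: 1956, 1984, 2012 → 3.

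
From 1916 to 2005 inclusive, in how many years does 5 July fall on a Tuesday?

Track 5 July's weekday year by year (advancing +1, or +2 across a Feb 29):
  1916: Wed  1917: Thu (+1)  1918: Fri (+1)  1919: Sat (+1)  1920: Mon (+2)
  1921: Tue (+1) ✓  1922: Wed (+1)  1923: Thu (+1)  1924: Sat (+2)  1925: Sun (+1)
  1926: Mon (+1)  1927: Tue (+1) ✓  1928: Thu (+2)  1929: Fri (+1)  … (62 more years) …
  1992: Sun (+2)  1993: Mon (+1)  1994: Tue (+1) ✓  1995: Wed (+1)  1996: Fri (+2)
  1997: Sat (+1)  1998: Sun (+1)  1999: Mon (+1)  2000: Wed (+2)  2001: Thu (+1)
  2002: Fri (+1)  2003: Sat (+1)  2004: Mon (+2)  2005: Tue (+1) ✓
Tuesday years: 1921, 1927, 1932, 1938, 1949, 1955, 1960, 1966, 1977, 1983, 1988, 1994, 2005 — 13 in total.

13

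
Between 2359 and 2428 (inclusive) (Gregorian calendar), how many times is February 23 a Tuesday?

Track February 23's weekday year by year (advancing +1, or +2 across a Feb 29):
  2359: Mon  2360: Tue (+1) ✓  2361: Thu (+2)  2362: Fri (+1)  2363: Sat (+1)
  2364: Sun (+1)  2365: Tue (+2) ✓  2366: Wed (+1)  2367: Thu (+1)  2368: Fri (+1)
  2369: Sun (+2)  2370: Mon (+1)  2371: Tue (+1) ✓  2372: Wed (+1)  … (42 more years) …
  2415: Mon (+1)  2416: Tue (+1) ✓  2417: Thu (+2)  2418: Fri (+1)  2419: Sat (+1)
  2420: Sun (+1)  2421: Tue (+2) ✓  2422: Wed (+1)  2423: Thu (+1)  2424: Fri (+1)
  2425: Sun (+2)  2426: Mon (+1)  2427: Tue (+1) ✓  2428: Wed (+1)
Tuesday years: 2360, 2365, 2371, 2382, 2388, 2393, 2399, 2410, 2416, 2421, 2427 — 11 in total.

11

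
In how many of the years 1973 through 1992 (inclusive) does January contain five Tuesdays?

January has 31 days; it has five Tuesdays when Tuesday falls among the first (month-length − 28) days — i.e. when January 1 is one of Tuesday/Monday/Sunday.
January 1 by year: 1973:Mon✓ 1974:Tue✓ 1975:Wed 1976:Thu 1977:Sat 1978:Sun✓ 1979:Mon✓ 1980:Tue✓ 1981:Thu 1982:Fri 1983:Sat 1984:Sun✓ 1985:Tue✓ 1986:Wed 1987:Thu 1988:Fri 1989:Sun✓ 1990:Mon✓ 1991:Tue✓ 1992:Wed
Years with five Tuesdays: 1973, 1974, 1978, 1979, 1980, 1984, 1985, 1989, 1990, 1991 → 10.

10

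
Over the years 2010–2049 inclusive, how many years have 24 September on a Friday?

6

Track 24 September's weekday year by year (advancing +1, or +2 across a Feb 29):
  2010: Fri ✓  2011: Sat (+1)  2012: Mon (+2)  2013: Tue (+1)  2014: Wed (+1)
  2015: Thu (+1)  2016: Sat (+2)  2017: Sun (+1)  2018: Mon (+1)  2019: Tue (+1)
  2020: Thu (+2)  2021: Fri (+1) ✓  2022: Sat (+1)  2023: Sun (+1)  … (12 more years) …
  2036: Wed (+2)  2037: Thu (+1)  2038: Fri (+1) ✓  2039: Sat (+1)  2040: Mon (+2)
  2041: Tue (+1)  2042: Wed (+1)  2043: Thu (+1)  2044: Sat (+2)  2045: Sun (+1)
  2046: Mon (+1)  2047: Tue (+1)  2048: Thu (+2)  2049: Fri (+1) ✓
Friday years: 2010, 2021, 2027, 2032, 2038, 2049 — 6 in total.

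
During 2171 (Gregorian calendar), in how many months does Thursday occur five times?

4

A month of length L has five Thursdays iff its first Thursday is on day ≤ L−28 (so day 1–3 in a 31-day month, 1–2 in a 30-day month, day 1 in a leap February).
Checking each month of 2171: Jan starts Tue (31d) ✓; Feb starts Fri (28d); Mar starts Fri (31d); Apr starts Mon (30d); May starts Wed (31d) ✓; Jun starts Sat (30d); Jul starts Mon (31d); Aug starts Thu (31d) ✓; Sep starts Sun (30d); Oct starts Tue (31d) ✓; Nov starts Fri (30d); Dec starts Sun (31d).
Five-Thursday months: January, May, August, October → 4.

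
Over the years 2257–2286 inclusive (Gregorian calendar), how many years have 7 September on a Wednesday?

Track 7 September's weekday year by year (advancing +1, or +2 across a Feb 29):
  2257: Mon  2258: Tue (+1)  2259: Wed (+1) ✓  2260: Fri (+2)  2261: Sat (+1)
  2262: Sun (+1)  2263: Mon (+1)  2264: Wed (+2) ✓  2265: Thu (+1)  2266: Fri (+1)
  2267: Sat (+1)  2268: Mon (+2)  2269: Tue (+1)  2270: Wed (+1) ✓  2271: Thu (+1)
  2272: Sat (+2)  2273: Sun (+1)  2274: Mon (+1)  2275: Tue (+1)  2276: Thu (+2)
  2277: Fri (+1)  2278: Sat (+1)  2279: Sun (+1)  2280: Tue (+2)  2281: Wed (+1) ✓
  2282: Thu (+1)  2283: Fri (+1)  2284: Sun (+2)  2285: Mon (+1)  2286: Tue (+1)
Wednesday years: 2259, 2264, 2270, 2281 — 4 in total.

4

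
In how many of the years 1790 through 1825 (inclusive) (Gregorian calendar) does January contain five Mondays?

January has 31 days; it has five Mondays when Monday falls among the first (month-length − 28) days — i.e. when January 1 is one of Monday/Sunday/Saturday.
January 1 by year: 1790:Fri 1791:Sat✓ 1792:Sun✓ 1793:Tue 1794:Wed 1795:Thu 1796:Fri 1797:Sun✓ 1798:Mon✓ 1799:Tue 1800:Wed 1801:Thu 1802:Fri 1803:Sat✓ 1804:Sun✓ …(6 more)… 1811:Tue 1812:Wed 1813:Fri 1814:Sat✓ 1815:Sun✓ 1816:Mon✓ 1817:Wed 1818:Thu 1819:Fri 1820:Sat✓ 1821:Mon✓ 1822:Tue 1823:Wed 1824:Thu 1825:Sat✓
Years with five Mondays: 1791, 1792, 1797, 1798, 1803, 1804, 1809, 1810, 1814, 1815, 1816, 1820, 1821, 1825 → 14.

14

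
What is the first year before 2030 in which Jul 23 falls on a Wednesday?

From one year to the next, a fixed date's weekday advances by 1, or by 2 when a Feb 29 lies between the two dates.
2030: July 23 is Tuesday.
2029: Monday (−1)
2028: Sunday (−1)
2027: Friday (−2)
2026: Thursday (−1)
2025: Wednesday (−1)
Jul 23 falls on a Wednesday in 2025.

2025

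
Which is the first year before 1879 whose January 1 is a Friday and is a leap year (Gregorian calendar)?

1864

Jan 1 advances by 2 weekdays after a leap year and by 1 after a common year.
1879: Jan 1 is Wednesday.
1878: Tuesday
1877: Monday
1876: Saturday (leap)
1875: Friday
1874: Thursday
1873: Wednesday
1872: Monday (leap)
1871: Sunday
1870: Saturday
1869: Friday
1868: Wednesday (leap)
1867: Tuesday
1866: Monday
1865: Sunday
1864: Friday (leap)
1864 begins on a Friday and is a leap year.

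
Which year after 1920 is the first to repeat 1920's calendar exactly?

1948

Two years share a calendar iff Jan 1 falls on the same weekday and both are leap or both are common. 1920: Jan 1 is Thursday, leap year.
1921: Jan 1 Saturday, common
1922: Jan 1 Sunday, common
1923: Jan 1 Monday, common
1924: Jan 1 Tuesday, leap
1925: Jan 1 Thursday, common
1926: Jan 1 Friday, common
1927: Jan 1 Saturday, common
1928: Jan 1 Sunday, leap
1929: Jan 1 Tuesday, common
1930: Jan 1 Wednesday, common
1931: Jan 1 Thursday, common
1932: Jan 1 Friday, leap
1933: Jan 1 Sunday, common
1934: Jan 1 Monday, common
1935: Jan 1 Tuesday, common
1936: Jan 1 Wednesday, leap
1937: Jan 1 Friday, common
1938: Jan 1 Saturday, common
1939: Jan 1 Sunday, common
1940: Jan 1 Monday, leap
1941: Jan 1 Wednesday, common
1942: Jan 1 Thursday, common
1943: Jan 1 Friday, common
1944: Jan 1 Saturday, leap
1945: Jan 1 Monday, common
1946: Jan 1 Tuesday, common
1947: Jan 1 Wednesday, common
1948: Jan 1 Thursday, leap
1948 matches on both conditions.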